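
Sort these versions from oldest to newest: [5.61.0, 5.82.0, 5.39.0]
[5.39.0, 5.61.0, 5.82.0]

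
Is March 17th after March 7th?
Yes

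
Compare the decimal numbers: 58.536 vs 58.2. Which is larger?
58.536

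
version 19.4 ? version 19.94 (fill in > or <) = <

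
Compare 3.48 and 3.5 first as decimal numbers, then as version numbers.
As decimals: 3.48 < 3.5. As versions: v3.48 > v3.5 (minor version 48 > 5).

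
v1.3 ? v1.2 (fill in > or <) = >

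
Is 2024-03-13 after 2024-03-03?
Yes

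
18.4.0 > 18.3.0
True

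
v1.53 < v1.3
False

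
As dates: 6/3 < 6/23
True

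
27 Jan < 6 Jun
True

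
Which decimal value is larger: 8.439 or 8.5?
8.5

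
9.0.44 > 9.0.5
True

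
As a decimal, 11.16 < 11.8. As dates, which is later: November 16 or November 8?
November 16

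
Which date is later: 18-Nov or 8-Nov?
18-Nov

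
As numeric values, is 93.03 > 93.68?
False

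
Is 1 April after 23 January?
Yes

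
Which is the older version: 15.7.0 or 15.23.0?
15.7.0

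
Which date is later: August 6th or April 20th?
August 6th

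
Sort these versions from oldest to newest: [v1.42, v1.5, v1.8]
[v1.5, v1.8, v1.42]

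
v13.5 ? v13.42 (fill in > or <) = <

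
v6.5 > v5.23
True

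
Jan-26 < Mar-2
True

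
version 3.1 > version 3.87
False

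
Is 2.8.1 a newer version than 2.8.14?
No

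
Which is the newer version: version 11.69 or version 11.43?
version 11.69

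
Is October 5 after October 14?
No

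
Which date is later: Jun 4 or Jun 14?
Jun 14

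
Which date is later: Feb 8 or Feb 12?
Feb 12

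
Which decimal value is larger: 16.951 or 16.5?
16.951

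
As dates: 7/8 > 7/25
False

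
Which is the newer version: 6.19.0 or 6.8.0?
6.19.0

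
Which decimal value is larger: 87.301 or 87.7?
87.7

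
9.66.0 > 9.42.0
True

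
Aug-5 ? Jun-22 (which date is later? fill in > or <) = >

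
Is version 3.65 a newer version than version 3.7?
Yes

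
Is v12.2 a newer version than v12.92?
No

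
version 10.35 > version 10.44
False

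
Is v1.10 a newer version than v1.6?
Yes. Version numbers are compared segment by segment as integers, not as decimals: minor version 10 > 6, so v1.10 > v1.6 (even though the decimal 1.10 < 1.6).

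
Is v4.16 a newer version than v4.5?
Yes. Version numbers are compared segment by segment as integers, not as decimals: minor version 16 > 5, so v4.16 > v4.5 (even though the decimal 4.16 < 4.5).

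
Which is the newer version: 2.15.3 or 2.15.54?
2.15.54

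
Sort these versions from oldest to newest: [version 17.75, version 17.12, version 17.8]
[version 17.8, version 17.12, version 17.75]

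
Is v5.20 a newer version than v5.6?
Yes. Version numbers are compared segment by segment as integers, not as decimals: minor version 20 > 6, so v5.20 > v5.6 (even though the decimal 5.20 < 5.6).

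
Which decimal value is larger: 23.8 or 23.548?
23.8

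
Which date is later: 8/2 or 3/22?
8/2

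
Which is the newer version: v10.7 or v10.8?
v10.8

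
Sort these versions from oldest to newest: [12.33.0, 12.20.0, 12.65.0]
[12.20.0, 12.33.0, 12.65.0]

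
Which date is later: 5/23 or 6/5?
6/5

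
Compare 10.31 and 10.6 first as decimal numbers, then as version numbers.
As decimals: 10.31 < 10.6. As versions: v10.31 > v10.6 (minor version 31 > 6).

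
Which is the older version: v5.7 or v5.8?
v5.7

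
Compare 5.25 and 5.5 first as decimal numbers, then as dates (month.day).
As decimals: 5.25 < 5.5. As dates: 5/25 is later than 5/5 (day 25 > day 5).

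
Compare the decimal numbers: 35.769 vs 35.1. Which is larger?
35.769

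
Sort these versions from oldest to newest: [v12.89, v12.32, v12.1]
[v12.1, v12.32, v12.89]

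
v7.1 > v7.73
False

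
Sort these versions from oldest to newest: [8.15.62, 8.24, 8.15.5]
[8.15.5, 8.15.62, 8.24]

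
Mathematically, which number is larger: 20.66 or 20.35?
20.66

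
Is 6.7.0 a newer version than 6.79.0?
No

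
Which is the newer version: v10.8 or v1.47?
v10.8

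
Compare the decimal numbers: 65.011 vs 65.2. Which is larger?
65.2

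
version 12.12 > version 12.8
True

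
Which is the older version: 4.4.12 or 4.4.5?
4.4.5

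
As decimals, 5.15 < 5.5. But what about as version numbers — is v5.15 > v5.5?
True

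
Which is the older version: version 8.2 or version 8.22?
version 8.2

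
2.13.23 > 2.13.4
True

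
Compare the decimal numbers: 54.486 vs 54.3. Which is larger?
54.486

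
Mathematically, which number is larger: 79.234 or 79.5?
79.5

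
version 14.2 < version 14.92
True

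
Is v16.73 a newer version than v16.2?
Yes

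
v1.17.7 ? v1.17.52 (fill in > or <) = <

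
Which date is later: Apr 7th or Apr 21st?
Apr 21st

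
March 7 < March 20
True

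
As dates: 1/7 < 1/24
True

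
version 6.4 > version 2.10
True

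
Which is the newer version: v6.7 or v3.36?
v6.7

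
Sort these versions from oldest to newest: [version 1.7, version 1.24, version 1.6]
[version 1.6, version 1.7, version 1.24]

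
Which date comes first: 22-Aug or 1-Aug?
1-Aug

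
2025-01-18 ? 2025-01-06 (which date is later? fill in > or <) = >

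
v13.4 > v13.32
False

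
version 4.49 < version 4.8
False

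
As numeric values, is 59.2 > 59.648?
False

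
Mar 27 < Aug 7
True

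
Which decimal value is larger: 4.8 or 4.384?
4.8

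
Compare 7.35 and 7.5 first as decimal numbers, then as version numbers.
As decimals: 7.35 < 7.5. As versions: v7.35 > v7.5 (minor version 35 > 5).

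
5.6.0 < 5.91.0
True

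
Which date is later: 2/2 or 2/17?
2/17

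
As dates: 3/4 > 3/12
False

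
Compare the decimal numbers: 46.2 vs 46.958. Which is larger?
46.958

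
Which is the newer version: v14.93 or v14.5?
v14.93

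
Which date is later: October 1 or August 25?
October 1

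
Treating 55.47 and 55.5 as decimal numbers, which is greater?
55.5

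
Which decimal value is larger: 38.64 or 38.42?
38.64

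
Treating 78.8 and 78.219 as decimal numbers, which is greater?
78.8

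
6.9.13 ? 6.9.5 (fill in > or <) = >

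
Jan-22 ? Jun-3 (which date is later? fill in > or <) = <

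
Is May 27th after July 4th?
No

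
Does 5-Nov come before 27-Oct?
No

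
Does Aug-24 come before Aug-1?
No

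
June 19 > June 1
True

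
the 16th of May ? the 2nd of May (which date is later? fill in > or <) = >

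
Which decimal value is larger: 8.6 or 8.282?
8.6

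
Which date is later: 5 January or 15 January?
15 January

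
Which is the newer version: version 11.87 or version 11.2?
version 11.87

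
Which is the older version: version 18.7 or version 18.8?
version 18.7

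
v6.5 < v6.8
True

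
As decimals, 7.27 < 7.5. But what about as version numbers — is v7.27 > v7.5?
True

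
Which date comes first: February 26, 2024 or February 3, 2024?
February 3, 2024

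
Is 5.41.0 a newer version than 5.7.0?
Yes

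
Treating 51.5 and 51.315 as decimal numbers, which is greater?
51.5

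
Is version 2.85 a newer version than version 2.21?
Yes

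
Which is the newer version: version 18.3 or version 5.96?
version 18.3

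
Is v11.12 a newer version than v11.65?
No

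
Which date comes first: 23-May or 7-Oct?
23-May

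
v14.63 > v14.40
True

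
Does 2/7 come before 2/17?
Yes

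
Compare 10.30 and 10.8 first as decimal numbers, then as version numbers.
As decimals: 10.30 < 10.8. As versions: v10.30 > v10.8 (minor version 30 > 8).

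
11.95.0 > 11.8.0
True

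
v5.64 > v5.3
True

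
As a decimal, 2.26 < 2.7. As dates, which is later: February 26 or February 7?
February 26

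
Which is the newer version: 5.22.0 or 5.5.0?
5.22.0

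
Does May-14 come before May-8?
No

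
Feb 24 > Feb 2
True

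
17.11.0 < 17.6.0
False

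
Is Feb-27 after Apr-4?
No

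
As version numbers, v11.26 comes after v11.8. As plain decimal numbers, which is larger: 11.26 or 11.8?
11.8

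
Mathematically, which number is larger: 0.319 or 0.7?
0.7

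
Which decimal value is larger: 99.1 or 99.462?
99.462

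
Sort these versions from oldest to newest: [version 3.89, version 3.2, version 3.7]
[version 3.2, version 3.7, version 3.89]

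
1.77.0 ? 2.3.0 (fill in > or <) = <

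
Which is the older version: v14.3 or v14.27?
v14.3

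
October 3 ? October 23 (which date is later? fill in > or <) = <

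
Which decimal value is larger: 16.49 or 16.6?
16.6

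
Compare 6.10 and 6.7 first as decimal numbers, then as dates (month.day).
As decimals: 6.10 < 6.7. As dates: 6/10 is later than 6/7 (day 10 > day 7).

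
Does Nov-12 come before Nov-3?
No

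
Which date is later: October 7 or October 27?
October 27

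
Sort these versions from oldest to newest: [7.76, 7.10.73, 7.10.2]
[7.10.2, 7.10.73, 7.76]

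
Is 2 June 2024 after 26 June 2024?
No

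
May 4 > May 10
False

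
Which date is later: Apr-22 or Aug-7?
Aug-7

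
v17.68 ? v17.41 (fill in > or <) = >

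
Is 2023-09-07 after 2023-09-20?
No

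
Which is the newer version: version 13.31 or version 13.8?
version 13.31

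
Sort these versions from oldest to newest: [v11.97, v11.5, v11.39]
[v11.5, v11.39, v11.97]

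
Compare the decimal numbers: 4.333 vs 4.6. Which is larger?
4.6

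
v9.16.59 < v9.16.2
False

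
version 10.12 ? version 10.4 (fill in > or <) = >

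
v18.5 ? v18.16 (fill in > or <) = <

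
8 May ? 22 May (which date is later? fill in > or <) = <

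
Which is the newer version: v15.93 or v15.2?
v15.93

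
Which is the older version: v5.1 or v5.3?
v5.1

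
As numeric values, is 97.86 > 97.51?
True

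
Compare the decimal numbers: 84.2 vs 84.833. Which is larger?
84.833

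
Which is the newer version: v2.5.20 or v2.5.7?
v2.5.20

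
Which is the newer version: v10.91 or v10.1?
v10.91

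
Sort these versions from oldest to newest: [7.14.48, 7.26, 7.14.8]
[7.14.8, 7.14.48, 7.26]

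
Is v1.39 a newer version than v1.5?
Yes. Version numbers are compared segment by segment as integers, not as decimals: minor version 39 > 5, so v1.39 > v1.5 (even though the decimal 1.39 < 1.5).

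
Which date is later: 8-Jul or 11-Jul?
11-Jul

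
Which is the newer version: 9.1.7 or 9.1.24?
9.1.24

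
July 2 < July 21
True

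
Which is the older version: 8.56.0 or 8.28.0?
8.28.0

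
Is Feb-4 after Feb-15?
No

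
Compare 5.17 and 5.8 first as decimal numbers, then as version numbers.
As decimals: 5.17 < 5.8. As versions: v5.17 > v5.8 (minor version 17 > 8).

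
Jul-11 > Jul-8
True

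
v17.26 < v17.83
True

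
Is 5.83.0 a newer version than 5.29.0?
Yes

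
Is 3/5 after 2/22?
Yes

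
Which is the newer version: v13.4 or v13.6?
v13.6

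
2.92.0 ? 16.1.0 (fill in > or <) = <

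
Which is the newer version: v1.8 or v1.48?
v1.48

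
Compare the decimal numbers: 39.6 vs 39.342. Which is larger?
39.6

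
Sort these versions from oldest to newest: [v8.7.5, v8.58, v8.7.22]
[v8.7.5, v8.7.22, v8.58]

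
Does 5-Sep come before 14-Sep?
Yes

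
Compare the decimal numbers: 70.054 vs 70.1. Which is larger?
70.1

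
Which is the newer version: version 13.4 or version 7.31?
version 13.4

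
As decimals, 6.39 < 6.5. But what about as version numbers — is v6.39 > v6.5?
True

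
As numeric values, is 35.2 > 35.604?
False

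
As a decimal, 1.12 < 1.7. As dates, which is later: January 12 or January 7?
January 12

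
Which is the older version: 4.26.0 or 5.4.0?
4.26.0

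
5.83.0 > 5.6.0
True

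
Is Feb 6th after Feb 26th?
No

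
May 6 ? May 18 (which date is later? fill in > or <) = <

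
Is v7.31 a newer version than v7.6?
Yes. Version numbers are compared segment by segment as integers, not as decimals: minor version 31 > 6, so v7.31 > v7.6 (even though the decimal 7.31 < 7.6).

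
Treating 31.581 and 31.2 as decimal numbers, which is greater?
31.581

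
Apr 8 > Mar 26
True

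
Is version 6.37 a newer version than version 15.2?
No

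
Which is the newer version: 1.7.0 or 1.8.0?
1.8.0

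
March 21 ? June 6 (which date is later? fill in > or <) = <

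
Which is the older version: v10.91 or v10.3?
v10.3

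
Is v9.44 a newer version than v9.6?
Yes. Version numbers are compared segment by segment as integers, not as decimals: minor version 44 > 6, so v9.44 > v9.6 (even though the decimal 9.44 < 9.6).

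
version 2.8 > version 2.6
True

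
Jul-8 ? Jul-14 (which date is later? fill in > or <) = <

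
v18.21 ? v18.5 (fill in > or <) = >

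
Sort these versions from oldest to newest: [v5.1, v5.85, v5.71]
[v5.1, v5.71, v5.85]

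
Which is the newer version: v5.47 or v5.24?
v5.47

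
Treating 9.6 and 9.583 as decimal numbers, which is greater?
9.6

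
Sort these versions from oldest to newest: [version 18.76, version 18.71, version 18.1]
[version 18.1, version 18.71, version 18.76]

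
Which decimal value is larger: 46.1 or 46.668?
46.668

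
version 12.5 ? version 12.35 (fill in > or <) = <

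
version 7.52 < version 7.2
False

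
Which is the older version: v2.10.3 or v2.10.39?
v2.10.3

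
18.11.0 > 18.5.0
True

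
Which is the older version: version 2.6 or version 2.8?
version 2.6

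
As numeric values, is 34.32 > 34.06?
True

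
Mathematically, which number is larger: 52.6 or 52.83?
52.83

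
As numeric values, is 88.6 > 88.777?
False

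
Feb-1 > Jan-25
True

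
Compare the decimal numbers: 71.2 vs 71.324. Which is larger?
71.324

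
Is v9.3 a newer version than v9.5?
No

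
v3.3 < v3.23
True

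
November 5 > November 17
False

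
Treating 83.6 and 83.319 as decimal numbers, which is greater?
83.6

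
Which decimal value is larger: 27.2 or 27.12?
27.2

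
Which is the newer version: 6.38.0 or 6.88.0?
6.88.0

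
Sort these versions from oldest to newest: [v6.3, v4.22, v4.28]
[v4.22, v4.28, v6.3]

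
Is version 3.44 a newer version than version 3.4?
Yes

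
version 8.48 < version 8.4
False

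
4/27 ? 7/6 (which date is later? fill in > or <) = <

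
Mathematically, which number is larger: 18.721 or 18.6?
18.721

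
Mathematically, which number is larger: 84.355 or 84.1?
84.355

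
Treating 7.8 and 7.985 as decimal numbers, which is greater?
7.985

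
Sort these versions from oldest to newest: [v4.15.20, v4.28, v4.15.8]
[v4.15.8, v4.15.20, v4.28]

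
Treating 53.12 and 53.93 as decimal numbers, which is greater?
53.93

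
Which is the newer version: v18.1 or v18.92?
v18.92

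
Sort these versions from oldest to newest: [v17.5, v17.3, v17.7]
[v17.3, v17.5, v17.7]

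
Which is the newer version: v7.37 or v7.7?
v7.37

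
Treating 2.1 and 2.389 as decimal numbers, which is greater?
2.389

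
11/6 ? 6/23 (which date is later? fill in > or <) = >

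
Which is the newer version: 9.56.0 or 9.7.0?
9.56.0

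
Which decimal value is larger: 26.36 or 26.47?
26.47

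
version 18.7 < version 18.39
True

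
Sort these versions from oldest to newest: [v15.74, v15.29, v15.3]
[v15.3, v15.29, v15.74]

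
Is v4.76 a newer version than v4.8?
Yes. Version numbers are compared segment by segment as integers, not as decimals: minor version 76 > 8, so v4.76 > v4.8 (even though the decimal 4.76 < 4.8).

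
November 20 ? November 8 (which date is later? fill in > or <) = >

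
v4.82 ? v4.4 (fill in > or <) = >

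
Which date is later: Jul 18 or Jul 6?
Jul 18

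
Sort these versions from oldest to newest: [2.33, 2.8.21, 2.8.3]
[2.8.3, 2.8.21, 2.33]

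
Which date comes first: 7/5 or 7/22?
7/5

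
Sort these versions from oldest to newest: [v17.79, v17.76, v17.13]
[v17.13, v17.76, v17.79]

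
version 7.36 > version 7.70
False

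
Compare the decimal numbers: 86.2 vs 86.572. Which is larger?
86.572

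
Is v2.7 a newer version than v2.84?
No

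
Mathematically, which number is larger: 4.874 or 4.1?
4.874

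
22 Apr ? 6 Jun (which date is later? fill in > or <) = <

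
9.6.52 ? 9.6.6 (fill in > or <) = >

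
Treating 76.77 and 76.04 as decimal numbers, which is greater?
76.77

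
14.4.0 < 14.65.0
True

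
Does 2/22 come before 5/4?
Yes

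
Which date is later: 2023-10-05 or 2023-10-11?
2023-10-11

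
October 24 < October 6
False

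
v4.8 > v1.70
True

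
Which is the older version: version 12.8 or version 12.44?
version 12.8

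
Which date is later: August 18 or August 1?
August 18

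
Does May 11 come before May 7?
No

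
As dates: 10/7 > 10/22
False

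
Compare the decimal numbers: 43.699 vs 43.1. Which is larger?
43.699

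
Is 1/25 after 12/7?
No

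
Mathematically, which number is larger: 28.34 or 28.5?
28.5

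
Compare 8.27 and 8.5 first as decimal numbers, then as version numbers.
As decimals: 8.27 < 8.5. As versions: v8.27 > v8.5 (minor version 27 > 5).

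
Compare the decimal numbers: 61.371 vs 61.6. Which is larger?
61.6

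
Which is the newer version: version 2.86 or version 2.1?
version 2.86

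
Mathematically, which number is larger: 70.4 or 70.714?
70.714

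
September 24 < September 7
False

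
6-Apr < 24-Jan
False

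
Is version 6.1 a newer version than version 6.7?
No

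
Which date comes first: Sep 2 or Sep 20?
Sep 2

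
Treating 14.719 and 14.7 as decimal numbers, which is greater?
14.719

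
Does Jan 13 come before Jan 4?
No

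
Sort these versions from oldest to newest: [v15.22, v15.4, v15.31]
[v15.4, v15.22, v15.31]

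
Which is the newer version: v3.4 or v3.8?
v3.8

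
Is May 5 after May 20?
No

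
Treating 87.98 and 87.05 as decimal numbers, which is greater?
87.98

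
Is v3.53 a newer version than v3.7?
Yes. Version numbers are compared segment by segment as integers, not as decimals: minor version 53 > 7, so v3.53 > v3.7 (even though the decimal 3.53 < 3.7).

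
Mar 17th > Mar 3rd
True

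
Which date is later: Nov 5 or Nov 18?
Nov 18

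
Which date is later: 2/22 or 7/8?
7/8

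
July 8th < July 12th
True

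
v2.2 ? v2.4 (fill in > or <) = <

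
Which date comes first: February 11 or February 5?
February 5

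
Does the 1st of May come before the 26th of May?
Yes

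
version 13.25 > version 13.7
True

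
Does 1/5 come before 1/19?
Yes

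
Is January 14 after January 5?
Yes. Day 14 comes after day 5 in January — this is a date comparison, not a decimal one (the decimal 1.14 would be smaller than 1.5).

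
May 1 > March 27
True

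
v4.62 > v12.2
False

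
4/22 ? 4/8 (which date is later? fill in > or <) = >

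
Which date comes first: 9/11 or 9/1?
9/1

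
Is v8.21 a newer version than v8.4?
Yes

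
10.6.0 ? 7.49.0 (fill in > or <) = >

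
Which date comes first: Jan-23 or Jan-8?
Jan-8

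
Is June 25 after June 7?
Yes. Day 25 comes after day 7 in June — this is a date comparison, not a decimal one (the decimal 6.25 would be smaller than 6.7).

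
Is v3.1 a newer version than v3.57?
No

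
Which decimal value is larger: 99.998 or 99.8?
99.998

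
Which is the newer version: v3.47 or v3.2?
v3.47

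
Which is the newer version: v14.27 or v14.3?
v14.27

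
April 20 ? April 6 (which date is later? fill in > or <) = >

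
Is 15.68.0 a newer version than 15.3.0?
Yes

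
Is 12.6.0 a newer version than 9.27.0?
Yes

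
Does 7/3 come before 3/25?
No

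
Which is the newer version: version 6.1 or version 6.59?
version 6.59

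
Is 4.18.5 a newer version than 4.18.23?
No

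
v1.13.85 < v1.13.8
False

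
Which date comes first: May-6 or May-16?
May-6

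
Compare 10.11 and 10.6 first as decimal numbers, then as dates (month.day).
As decimals: 10.11 < 10.6. As dates: 10/11 is later than 10/6 (day 11 > day 6).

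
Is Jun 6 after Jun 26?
No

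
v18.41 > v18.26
True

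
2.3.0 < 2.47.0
True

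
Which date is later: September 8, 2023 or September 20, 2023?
September 20, 2023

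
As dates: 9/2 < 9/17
True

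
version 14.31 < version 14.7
False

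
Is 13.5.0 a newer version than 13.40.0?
No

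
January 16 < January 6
False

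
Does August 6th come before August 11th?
Yes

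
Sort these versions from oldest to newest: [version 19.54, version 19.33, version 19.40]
[version 19.33, version 19.40, version 19.54]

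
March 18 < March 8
False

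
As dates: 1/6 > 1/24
False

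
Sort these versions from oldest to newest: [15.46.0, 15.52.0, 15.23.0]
[15.23.0, 15.46.0, 15.52.0]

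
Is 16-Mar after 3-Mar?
Yes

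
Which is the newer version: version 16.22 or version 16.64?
version 16.64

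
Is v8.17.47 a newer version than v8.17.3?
Yes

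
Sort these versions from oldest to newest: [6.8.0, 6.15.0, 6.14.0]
[6.8.0, 6.14.0, 6.15.0]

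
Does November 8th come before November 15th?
Yes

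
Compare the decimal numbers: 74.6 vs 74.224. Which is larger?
74.6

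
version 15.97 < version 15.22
False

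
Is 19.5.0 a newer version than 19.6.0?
No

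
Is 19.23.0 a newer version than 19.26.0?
No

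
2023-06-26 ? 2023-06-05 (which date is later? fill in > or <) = >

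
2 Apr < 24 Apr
True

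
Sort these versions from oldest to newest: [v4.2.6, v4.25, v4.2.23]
[v4.2.6, v4.2.23, v4.25]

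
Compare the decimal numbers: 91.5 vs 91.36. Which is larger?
91.5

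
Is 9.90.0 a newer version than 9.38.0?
Yes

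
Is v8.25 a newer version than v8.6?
Yes. Version numbers are compared segment by segment as integers, not as decimals: minor version 25 > 6, so v8.25 > v8.6 (even though the decimal 8.25 < 8.6).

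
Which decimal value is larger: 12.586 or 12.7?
12.7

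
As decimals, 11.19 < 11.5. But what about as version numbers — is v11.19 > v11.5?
True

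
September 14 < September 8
False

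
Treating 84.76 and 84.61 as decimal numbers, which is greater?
84.76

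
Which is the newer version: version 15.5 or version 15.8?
version 15.8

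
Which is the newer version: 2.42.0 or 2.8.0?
2.42.0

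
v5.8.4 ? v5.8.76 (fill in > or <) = <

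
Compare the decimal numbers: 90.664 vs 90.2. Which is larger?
90.664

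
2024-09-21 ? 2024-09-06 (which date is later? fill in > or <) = >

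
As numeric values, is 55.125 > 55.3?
False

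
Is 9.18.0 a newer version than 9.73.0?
No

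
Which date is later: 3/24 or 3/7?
3/24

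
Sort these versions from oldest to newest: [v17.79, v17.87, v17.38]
[v17.38, v17.79, v17.87]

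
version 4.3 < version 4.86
True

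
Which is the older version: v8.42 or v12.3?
v8.42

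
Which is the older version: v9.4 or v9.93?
v9.4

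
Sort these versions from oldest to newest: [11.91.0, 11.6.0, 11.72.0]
[11.6.0, 11.72.0, 11.91.0]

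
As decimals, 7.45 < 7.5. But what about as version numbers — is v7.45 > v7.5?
True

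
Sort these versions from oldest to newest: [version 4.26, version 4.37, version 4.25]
[version 4.25, version 4.26, version 4.37]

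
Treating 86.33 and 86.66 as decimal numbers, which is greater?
86.66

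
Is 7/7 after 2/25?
Yes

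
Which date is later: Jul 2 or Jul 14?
Jul 14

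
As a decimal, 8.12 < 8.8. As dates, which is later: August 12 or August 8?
August 12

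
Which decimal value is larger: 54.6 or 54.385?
54.6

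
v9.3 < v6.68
False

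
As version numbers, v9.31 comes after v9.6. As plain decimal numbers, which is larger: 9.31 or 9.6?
9.6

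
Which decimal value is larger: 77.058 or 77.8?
77.8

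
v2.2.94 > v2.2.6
True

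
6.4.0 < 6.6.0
True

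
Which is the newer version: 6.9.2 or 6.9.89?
6.9.89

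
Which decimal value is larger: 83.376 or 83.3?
83.376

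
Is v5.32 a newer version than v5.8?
Yes. Version numbers are compared segment by segment as integers, not as decimals: minor version 32 > 8, so v5.32 > v5.8 (even though the decimal 5.32 < 5.8).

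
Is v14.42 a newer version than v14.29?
Yes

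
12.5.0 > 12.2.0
True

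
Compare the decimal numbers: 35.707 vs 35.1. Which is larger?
35.707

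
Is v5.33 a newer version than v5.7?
Yes. Version numbers are compared segment by segment as integers, not as decimals: minor version 33 > 7, so v5.33 > v5.7 (even though the decimal 5.33 < 5.7).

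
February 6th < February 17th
True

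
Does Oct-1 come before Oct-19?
Yes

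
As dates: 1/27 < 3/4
True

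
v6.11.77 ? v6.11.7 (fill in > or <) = >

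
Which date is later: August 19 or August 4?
August 19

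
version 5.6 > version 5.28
False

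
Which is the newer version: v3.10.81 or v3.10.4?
v3.10.81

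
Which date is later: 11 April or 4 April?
11 April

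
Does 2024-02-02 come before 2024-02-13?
Yes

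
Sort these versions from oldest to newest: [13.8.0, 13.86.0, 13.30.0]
[13.8.0, 13.30.0, 13.86.0]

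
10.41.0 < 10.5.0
False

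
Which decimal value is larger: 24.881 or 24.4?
24.881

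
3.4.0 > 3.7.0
False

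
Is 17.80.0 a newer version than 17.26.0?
Yes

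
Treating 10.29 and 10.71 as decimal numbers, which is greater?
10.71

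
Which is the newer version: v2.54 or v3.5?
v3.5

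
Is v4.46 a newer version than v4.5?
Yes. Version numbers are compared segment by segment as integers, not as decimals: minor version 46 > 5, so v4.46 > v4.5 (even though the decimal 4.46 < 4.5).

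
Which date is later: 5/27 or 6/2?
6/2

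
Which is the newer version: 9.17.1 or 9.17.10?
9.17.10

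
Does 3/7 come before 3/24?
Yes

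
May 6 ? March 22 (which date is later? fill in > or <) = >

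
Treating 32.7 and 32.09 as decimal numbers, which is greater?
32.7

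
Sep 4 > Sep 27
False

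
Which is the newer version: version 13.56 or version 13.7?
version 13.56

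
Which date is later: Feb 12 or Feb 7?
Feb 12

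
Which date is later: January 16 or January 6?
January 16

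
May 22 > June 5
False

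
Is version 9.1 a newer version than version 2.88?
Yes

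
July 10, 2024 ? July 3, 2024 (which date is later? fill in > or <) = >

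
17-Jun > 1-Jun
True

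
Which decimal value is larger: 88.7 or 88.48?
88.7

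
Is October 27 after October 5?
Yes. Day 27 comes after day 5 in October — this is a date comparison, not a decimal one (the decimal 10.27 would be smaller than 10.5).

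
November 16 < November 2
False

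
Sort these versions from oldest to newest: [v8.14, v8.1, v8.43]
[v8.1, v8.14, v8.43]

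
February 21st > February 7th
True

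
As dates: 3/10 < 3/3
False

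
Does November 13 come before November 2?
No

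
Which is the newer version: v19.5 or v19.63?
v19.63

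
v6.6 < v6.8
True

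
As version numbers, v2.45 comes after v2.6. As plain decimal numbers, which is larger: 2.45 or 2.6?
2.6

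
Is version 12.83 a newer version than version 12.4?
Yes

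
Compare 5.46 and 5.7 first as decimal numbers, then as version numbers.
As decimals: 5.46 < 5.7. As versions: v5.46 > v5.7 (minor version 46 > 7).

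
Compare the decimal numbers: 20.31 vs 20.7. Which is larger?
20.7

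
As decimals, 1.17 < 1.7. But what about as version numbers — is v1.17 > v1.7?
True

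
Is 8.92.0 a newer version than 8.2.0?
Yes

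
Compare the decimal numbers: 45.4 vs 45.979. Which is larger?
45.979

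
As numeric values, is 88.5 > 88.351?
True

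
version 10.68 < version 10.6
False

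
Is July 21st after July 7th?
Yes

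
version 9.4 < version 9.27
True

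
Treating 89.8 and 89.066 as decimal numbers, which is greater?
89.8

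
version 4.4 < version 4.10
True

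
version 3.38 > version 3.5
True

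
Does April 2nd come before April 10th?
Yes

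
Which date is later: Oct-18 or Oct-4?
Oct-18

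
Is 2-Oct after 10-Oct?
No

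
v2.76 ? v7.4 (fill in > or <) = <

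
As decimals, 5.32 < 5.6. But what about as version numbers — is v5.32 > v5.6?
True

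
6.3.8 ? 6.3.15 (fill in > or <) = <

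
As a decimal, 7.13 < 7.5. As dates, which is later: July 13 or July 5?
July 13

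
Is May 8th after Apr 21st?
Yes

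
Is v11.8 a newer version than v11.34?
No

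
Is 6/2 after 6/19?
No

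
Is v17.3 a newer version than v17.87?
No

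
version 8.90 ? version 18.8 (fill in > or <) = <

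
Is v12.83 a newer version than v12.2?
Yes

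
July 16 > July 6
True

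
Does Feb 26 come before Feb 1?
No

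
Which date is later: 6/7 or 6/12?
6/12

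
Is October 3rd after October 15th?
No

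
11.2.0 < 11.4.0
True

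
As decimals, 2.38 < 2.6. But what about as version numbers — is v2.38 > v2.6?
True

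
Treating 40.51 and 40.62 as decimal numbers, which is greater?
40.62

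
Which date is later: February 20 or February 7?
February 20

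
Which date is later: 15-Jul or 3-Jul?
15-Jul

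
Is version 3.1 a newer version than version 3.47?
No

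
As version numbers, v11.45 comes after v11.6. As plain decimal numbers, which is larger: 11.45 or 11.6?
11.6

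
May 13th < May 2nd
False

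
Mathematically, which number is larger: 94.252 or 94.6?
94.6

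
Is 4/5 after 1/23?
Yes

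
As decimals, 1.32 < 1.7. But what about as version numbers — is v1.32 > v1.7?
True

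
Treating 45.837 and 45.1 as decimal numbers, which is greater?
45.837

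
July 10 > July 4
True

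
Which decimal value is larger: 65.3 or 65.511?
65.511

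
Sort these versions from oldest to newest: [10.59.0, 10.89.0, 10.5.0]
[10.5.0, 10.59.0, 10.89.0]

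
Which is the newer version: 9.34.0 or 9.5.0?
9.34.0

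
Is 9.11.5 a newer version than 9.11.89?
No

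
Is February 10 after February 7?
Yes. Day 10 comes after day 7 in February — this is a date comparison, not a decimal one (the decimal 2.10 would be smaller than 2.7).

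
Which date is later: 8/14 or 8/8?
8/14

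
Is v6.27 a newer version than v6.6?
Yes. Version numbers are compared segment by segment as integers, not as decimals: minor version 27 > 6, so v6.27 > v6.6 (even though the decimal 6.27 < 6.6).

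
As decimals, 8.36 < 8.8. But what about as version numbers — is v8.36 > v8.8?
True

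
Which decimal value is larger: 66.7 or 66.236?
66.7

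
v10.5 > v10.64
False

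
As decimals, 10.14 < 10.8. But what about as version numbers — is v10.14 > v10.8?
True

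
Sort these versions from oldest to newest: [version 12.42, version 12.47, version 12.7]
[version 12.7, version 12.42, version 12.47]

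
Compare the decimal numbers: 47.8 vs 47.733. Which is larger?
47.8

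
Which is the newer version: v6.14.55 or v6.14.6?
v6.14.55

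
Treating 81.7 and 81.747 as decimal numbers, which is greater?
81.747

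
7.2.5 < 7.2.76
True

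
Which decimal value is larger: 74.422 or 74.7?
74.7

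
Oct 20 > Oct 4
True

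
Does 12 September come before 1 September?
No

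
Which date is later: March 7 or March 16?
March 16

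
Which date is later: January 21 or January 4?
January 21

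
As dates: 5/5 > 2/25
True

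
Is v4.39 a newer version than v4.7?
Yes. Version numbers are compared segment by segment as integers, not as decimals: minor version 39 > 7, so v4.39 > v4.7 (even though the decimal 4.39 < 4.7).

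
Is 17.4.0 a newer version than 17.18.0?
No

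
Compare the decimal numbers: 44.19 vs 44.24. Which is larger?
44.24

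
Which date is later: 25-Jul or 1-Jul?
25-Jul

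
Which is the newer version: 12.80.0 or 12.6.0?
12.80.0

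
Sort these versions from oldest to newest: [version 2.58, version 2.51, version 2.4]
[version 2.4, version 2.51, version 2.58]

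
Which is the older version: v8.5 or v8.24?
v8.5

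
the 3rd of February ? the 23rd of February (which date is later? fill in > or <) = <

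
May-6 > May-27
False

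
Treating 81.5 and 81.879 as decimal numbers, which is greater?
81.879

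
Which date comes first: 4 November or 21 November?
4 November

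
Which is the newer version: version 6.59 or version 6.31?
version 6.59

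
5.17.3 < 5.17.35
True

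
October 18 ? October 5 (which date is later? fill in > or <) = >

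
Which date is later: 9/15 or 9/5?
9/15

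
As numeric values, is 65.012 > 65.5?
False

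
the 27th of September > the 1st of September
True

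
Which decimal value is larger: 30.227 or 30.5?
30.5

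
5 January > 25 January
False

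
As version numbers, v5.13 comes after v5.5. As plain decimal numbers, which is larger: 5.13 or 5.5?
5.5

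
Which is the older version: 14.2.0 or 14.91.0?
14.2.0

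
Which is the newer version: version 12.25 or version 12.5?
version 12.25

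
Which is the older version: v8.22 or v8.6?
v8.6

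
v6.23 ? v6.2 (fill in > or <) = >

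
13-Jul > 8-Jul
True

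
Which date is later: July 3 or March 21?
July 3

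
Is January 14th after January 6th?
Yes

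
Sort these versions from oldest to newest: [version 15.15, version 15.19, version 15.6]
[version 15.6, version 15.15, version 15.19]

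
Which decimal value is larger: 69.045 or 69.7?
69.7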